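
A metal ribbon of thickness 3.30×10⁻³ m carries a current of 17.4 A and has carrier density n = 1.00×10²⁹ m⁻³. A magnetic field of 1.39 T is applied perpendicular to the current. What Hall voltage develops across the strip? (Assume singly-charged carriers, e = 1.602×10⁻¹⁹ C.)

V_H = IB/(n e t).
V_H = (17.4)(1.39)/((1.00×10²⁹)(1.602×10⁻¹⁹)(3.30×10⁻³)) ≈ 4.57×10⁻⁷ V.

V_H ≈ 4.57×10⁻⁷ V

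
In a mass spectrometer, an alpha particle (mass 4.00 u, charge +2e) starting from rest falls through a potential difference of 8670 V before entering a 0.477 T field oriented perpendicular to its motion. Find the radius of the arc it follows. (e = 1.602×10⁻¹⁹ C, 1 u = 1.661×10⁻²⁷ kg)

r ≈ 0.0398 m

Acceleration: |q|V = ½mv² ⇒ v = √(2|q|V/m) = √(2·3.204×10⁻¹⁹·8670/6.644×10⁻²⁷) ≈ 9.144×10⁵ m/s.
In the field: r = mv/(|q|B) = (6.644×10⁻²⁷)(9.144×10⁵)/((3.204×10⁻¹⁹)(0.477)) ≈ 0.0398 m.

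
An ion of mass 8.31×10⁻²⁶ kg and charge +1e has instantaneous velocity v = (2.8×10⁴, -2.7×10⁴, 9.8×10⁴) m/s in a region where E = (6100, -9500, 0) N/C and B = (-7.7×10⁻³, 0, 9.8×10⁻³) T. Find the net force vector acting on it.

F ≈ (9.35×10⁻¹⁶, -1.69×10⁻¹⁵, -3.33×10⁻¹⁷) N

v×B = (-265, -1030, -208) N/C.
E + v×B = (5840, -1.05×10⁴, -208) N/C.
F = q(E + v×B) = (1.602×10⁻¹⁹ C)·(5840, -1.05×10⁴, -208) = (9.35×10⁻¹⁶, -1.69×10⁻¹⁵, -3.33×10⁻¹⁷) N.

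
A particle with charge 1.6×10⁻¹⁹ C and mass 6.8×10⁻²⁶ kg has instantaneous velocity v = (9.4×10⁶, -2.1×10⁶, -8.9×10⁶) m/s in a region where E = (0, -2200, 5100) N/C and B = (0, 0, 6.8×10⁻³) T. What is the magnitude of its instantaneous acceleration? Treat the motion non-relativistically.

|a| ≈ 1.60×10¹¹ m/s²

v×B = (-1.43×10⁴, -6.39×10⁴, 0) N/C.
E + v×B = (-1.43×10⁴, -6.61×10⁴, 5100) N/C.
F = q(E + v×B) = (1.6×10⁻¹⁹ C)·(-1.43×10⁴, -6.61×10⁴, 5100) = (-2.28×10⁻¹⁵, -1.06×10⁻¹⁴, 8.16×10⁻¹⁶) N.
|a| = |F|/m = 1.085×10⁻¹⁴/6.8×10⁻²⁶ ≈ 1.60×10¹¹ m/s².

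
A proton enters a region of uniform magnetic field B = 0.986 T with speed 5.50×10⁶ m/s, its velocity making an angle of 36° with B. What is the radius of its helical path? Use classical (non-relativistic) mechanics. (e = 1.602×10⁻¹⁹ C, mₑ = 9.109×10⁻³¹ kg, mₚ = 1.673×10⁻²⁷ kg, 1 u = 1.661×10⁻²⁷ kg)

r ≈ 0.0342 m

v⊥ = v sinθ = 5.50×10⁶·sin36° ≈ 3.233×10⁶ m/s.
r = m v⊥/(|q|B) = (1.673×10⁻²⁷)(3.233×10⁶)/((1.602×10⁻¹⁹)(0.986)) ≈ 0.0342 m.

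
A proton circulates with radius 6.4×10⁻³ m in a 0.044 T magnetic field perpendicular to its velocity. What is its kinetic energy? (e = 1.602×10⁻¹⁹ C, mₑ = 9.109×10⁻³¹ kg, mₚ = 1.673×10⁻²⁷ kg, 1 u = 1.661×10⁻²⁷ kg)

v = |q|Br/m, then KE = ½mv² = (qBr)²/(2m).
v = (1.602×10⁻¹⁹)(0.044)(6.4×10⁻³)/1.673×10⁻²⁷ ≈ 2.696×10⁴ m/s.
KE = ½(1.673×10⁻²⁷)(2.696×10⁴)² ≈ 6.1×10⁻¹⁹ J = 3.8 eV.

KE ≈ 3.8 eV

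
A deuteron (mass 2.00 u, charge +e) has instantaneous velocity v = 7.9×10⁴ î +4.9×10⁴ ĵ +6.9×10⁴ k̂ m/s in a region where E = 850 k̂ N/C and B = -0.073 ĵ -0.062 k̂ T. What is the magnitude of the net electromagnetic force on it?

|F| ≈ 1.16×10⁻¹⁵ N

v×B = (2000, 4900, -5770) N/C.
E + v×B = (2000, 4900, -4920) N/C.
F = q(E + v×B) = (1.602×10⁻¹⁹ C)·(2000, 4900, -4920) = (3.20×10⁻¹⁶, 7.85×10⁻¹⁶, -7.88×10⁻¹⁶) N.
|F| = 1.16×10⁻¹⁵ N.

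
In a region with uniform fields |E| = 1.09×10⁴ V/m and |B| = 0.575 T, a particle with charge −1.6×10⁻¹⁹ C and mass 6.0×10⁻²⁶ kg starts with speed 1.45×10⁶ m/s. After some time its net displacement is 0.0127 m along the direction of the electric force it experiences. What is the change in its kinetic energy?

The magnetic force is always ⟂ v and does no work; only the electric force changes KE.
ΔKE = F_E · d = |q|E d = (1.6×10⁻¹⁹)(1.09×10⁴)(0.0127) ≈ 2.21×10⁻¹⁷ J.

ΔKE ≈ 2.21×10⁻¹⁷ J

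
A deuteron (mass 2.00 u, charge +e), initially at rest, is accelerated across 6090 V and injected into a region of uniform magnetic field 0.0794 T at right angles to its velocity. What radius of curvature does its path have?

Acceleration: |q|V = ½mv² ⇒ v = √(2|q|V/m) = √(2·1.602×10⁻¹⁹·6090/3.322×10⁻²⁷) ≈ 7.664×10⁵ m/s.
In the field: r = mv/(|q|B) = (3.322×10⁻²⁷)(7.664×10⁵)/((1.602×10⁻¹⁹)(0.0794)) ≈ 0.200 m.

r ≈ 0.200 m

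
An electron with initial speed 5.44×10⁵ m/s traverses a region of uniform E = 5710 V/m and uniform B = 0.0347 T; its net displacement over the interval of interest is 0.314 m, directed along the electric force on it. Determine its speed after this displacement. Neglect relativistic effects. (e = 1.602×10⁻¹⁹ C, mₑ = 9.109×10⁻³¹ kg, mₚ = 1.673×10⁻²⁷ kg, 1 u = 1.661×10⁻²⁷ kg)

B does no work; ΔKE = |q|E d.
½mv_f² = ½mv₀² + |q|Ed = ½(9.109×10⁻³¹)(5.44×10⁵)² + (1.602×10⁻¹⁹)(5710)(0.314) ≈ 1.348×10⁻¹⁹ J + 2.872×10⁻¹⁶ J ≈ 2.874×10⁻¹⁶ J.
v_f = √(2·2.874×10⁻¹⁶/9.109×10⁻³¹) ≈ 2.51×10⁷ m/s.

v_f ≈ 2.51×10⁷ m/s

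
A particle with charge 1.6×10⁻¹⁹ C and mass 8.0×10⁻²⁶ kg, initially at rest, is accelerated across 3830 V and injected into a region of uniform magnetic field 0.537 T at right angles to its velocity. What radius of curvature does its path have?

Acceleration: |q|V = ½mv² ⇒ v = √(2|q|V/m) = √(2·1.6×10⁻¹⁹·3830/8.0×10⁻²⁶) ≈ 1.238×10⁵ m/s.
In the field: r = mv/(|q|B) = (8.0×10⁻²⁶)(1.238×10⁵)/((1.6×10⁻¹⁹)(0.537)) ≈ 0.115 m.

r ≈ 0.115 m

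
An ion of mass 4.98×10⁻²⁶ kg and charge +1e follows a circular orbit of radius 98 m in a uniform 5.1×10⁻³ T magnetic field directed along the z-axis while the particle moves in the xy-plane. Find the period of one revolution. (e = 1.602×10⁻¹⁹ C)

The cyclotron period depends only on m, q, B: T = 2πm/(|q|B).
T = 2π(4.98×10⁻²⁶)/((1.602×10⁻¹⁹)(5.1×10⁻³)) ≈ 3.8×10⁻⁴ s.

T ≈ 3.8×10⁻⁴ s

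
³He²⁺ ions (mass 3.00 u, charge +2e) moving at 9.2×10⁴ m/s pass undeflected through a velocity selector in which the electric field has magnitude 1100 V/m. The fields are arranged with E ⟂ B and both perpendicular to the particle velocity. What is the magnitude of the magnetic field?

B = 0.012 T

Balance of forces in the selector: qE = qvB ⇒ B = E/v.
B = 1100/9.2×10⁴ = 0.012 T.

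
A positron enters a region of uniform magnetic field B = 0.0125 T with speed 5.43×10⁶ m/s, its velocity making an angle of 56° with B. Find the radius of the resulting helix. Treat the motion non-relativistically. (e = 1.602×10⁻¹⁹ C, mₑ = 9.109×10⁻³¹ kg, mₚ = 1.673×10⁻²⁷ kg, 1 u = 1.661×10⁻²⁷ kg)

r ≈ 2.05×10⁻³ m

v⊥ = v sinθ = 5.43×10⁶·sin56° ≈ 4.502×10⁶ m/s.
r = m v⊥/(|q|B) = (9.109×10⁻³¹)(4.502×10⁶)/((1.602×10⁻¹⁹)(0.0125)) ≈ 2.05×10⁻³ m.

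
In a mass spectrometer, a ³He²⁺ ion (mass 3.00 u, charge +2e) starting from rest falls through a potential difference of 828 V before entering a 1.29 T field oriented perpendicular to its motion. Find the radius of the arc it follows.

r ≈ 3.93×10⁻³ m

Acceleration: |q|V = ½mv² ⇒ v = √(2|q|V/m) = √(2·3.204×10⁻¹⁹·828/4.983×10⁻²⁷) ≈ 3.263×10⁵ m/s.
In the field: r = mv/(|q|B) = (4.983×10⁻²⁷)(3.263×10⁵)/((3.204×10⁻¹⁹)(1.29)) ≈ 3.93×10⁻³ m.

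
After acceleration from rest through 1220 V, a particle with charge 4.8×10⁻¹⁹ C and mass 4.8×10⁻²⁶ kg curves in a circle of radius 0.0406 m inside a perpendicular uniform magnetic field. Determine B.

v = √(2|q|V/m) = √(2·4.8×10⁻¹⁹·1220/4.8×10⁻²⁶) ≈ 1.562×10⁵ m/s.
B = mv/(|q|r) = (4.8×10⁻²⁶)(1.562×10⁵)/((4.8×10⁻¹⁹)(0.0406)) ≈ 0.385 T.

B ≈ 0.385 T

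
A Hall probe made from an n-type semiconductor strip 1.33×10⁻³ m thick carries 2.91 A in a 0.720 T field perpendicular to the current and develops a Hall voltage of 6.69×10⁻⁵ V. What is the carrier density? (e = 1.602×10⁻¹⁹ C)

From V_H = IB/(n e t), n = IB/(V_H e t).
n = (2.91)(0.720)/((6.69×10⁻⁵)(1.602×10⁻¹⁹)(1.33×10⁻³)) ≈ 1.47×10²⁶ m⁻³.

n ≈ 1.47×10²⁶ m⁻³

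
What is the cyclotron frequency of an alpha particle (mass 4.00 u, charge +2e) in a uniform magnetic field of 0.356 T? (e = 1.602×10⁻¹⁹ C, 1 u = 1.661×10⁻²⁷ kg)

f = |q|B/(2πm).
f = (3.204×10⁻¹⁹)(0.356)/(2π·6.644×10⁻²⁷) ≈ 2.73×10⁶ Hz.

f ≈ 2.73×10⁶ Hz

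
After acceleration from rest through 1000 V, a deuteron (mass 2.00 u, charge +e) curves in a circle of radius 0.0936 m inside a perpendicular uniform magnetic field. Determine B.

v = √(2|q|V/m) = √(2·1.602×10⁻¹⁹·1000/3.322×10⁻²⁷) ≈ 3.106×10⁵ m/s.
B = mv/(|q|r) = (3.322×10⁻²⁷)(3.106×10⁵)/((1.602×10⁻¹⁹)(0.0936)) ≈ 0.0688 T.

B ≈ 0.0688 T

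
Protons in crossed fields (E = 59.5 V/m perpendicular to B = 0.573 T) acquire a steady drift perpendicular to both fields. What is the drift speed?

v_d ≈ 104 m/s

The steady drift has the magnetic force balancing the electric force, so v_d = E/B.
v_d = 59.5/0.573 = 104 m/s.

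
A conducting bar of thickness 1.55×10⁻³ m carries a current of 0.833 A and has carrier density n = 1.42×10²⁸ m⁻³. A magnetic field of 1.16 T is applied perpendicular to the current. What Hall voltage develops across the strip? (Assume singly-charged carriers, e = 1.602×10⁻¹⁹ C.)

V_H = IB/(n e t).
V_H = (0.833)(1.16)/((1.42×10²⁸)(1.602×10⁻¹⁹)(1.55×10⁻³)) ≈ 2.74×10⁻⁷ V.

V_H ≈ 2.74×10⁻⁷ V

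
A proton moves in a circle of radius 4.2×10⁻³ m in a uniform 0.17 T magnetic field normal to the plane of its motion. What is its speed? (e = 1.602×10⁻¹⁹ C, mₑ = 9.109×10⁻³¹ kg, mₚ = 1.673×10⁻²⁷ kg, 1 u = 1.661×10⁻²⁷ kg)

v ≈ 6.8×10⁴ m/s

From |q|vB = mv²/r, v = |q|Br/m.
v = (1.602×10⁻¹⁹)(0.17)(4.2×10⁻³)/1.673×10⁻²⁷ ≈ 6.8×10⁴ m/s.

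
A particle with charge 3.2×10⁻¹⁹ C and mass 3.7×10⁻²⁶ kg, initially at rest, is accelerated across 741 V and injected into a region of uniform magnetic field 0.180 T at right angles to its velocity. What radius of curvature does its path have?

Acceleration: |q|V = ½mv² ⇒ v = √(2|q|V/m) = √(2·3.2×10⁻¹⁹·741/3.7×10⁻²⁶) ≈ 1.132×10⁵ m/s.
In the field: r = mv/(|q|B) = (3.7×10⁻²⁶)(1.132×10⁵)/((3.2×10⁻¹⁹)(0.180)) ≈ 0.0727 m.

r ≈ 0.0727 m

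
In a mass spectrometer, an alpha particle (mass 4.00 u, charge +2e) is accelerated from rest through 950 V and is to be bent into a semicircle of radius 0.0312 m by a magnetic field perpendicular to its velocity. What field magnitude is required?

v = √(2|q|V/m) = √(2·3.204×10⁻¹⁹·950/6.644×10⁻²⁷) ≈ 3.027×10⁵ m/s.
B = mv/(|q|r) = (6.644×10⁻²⁷)(3.027×10⁵)/((3.204×10⁻¹⁹)(0.0312)) ≈ 0.201 T.

B ≈ 0.201 T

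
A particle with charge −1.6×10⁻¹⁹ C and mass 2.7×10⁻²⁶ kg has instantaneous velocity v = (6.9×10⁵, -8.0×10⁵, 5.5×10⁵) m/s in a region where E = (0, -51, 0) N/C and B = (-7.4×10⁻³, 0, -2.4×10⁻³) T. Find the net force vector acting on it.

F ≈ (-3.07×10⁻¹⁶, 3.94×10⁻¹⁶, 9.47×10⁻¹⁶) N

v×B = (1920, -2410, -5920) N/C.
E + v×B = (1920, -2460, -5920) N/C.
F = q(E + v×B) = (−1.6×10⁻¹⁹ C)·(1920, -2460, -5920) = (-3.07×10⁻¹⁶, 3.94×10⁻¹⁶, 9.47×10⁻¹⁶) N.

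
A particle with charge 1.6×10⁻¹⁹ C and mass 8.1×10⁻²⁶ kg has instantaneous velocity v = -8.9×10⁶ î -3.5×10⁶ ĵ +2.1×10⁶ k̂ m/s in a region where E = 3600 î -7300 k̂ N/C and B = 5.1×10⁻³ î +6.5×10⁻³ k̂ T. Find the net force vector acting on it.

F ≈ (-3.06×10⁻¹⁵, 1.10×10⁻¹⁴, 1.69×10⁻¹⁵) N

v×B = (-2.28×10⁴, 6.86×10⁴, 1.78×10⁴) N/C.
E + v×B = (-1.92×10⁴, 6.86×10⁴, 1.06×10⁴) N/C.
F = q(E + v×B) = (1.6×10⁻¹⁹ C)·(-1.92×10⁴, 6.86×10⁴, 1.06×10⁴) = (-3.06×10⁻¹⁵, 1.10×10⁻¹⁴, 1.69×10⁻¹⁵) N.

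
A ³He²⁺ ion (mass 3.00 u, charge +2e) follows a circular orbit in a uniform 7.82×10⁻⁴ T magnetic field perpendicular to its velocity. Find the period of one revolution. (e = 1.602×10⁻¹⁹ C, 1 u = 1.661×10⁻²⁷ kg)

T ≈ 1.25×10⁻⁴ s

The cyclotron period depends only on m, q, B: T = 2πm/(|q|B).
T = 2π(4.983×10⁻²⁷)/((3.204×10⁻¹⁹)(7.82×10⁻⁴)) ≈ 1.25×10⁻⁴ s.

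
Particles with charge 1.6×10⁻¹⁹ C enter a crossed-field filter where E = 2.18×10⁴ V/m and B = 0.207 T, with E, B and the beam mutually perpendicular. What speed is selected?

v = 1.05×10⁵ m/s

For undeflected motion the electric and magnetic forces balance: qE = qvB.
v = E/B = 2.18×10⁴/0.207 = 1.05×10⁵ m/s.
The result is independent of the particle's charge and mass.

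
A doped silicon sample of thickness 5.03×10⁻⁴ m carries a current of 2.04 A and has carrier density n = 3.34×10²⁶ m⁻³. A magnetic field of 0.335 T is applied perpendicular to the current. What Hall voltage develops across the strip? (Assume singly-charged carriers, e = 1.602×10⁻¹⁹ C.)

V_H ≈ 2.54×10⁻⁵ V

V_H = IB/(n e t).
V_H = (2.04)(0.335)/((3.34×10²⁶)(1.602×10⁻¹⁹)(5.03×10⁻⁴)) ≈ 2.54×10⁻⁵ V.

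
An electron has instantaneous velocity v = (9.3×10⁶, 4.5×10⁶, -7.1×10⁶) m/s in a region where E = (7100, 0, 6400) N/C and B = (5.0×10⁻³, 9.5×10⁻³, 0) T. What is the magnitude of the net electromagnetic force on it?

|F| ≈ 1.76×10⁻¹⁴ N

v×B = (6.74×10⁴, -3.55×10⁴, 6.58×10⁴) N/C.
E + v×B = (7.46×10⁴, -3.55×10⁴, 7.22×10⁴) N/C.
F = q(E + v×B) = (−1.602×10⁻¹⁹ C)·(7.46×10⁴, -3.55×10⁴, 7.22×10⁴) = (-1.19×10⁻¹⁴, 5.69×10⁻¹⁵, -1.16×10⁻¹⁴) N.
|F| = 1.76×10⁻¹⁴ N.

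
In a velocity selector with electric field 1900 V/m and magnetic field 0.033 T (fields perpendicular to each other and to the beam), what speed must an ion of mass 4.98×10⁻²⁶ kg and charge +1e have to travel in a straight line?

v = 5.8×10⁴ m/s

For undeflected motion the electric and magnetic forces balance: qE = qvB.
v = E/B = 1900/0.033 = 5.8×10⁴ m/s.
The result is independent of the particle's charge and mass.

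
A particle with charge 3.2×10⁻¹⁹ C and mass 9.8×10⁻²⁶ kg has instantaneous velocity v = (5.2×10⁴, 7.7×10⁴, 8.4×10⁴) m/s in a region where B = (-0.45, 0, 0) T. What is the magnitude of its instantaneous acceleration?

v×B = (0, -3.78×10⁴, 3.46×10⁴) N/C.
F = q v×B = (3.2×10⁻¹⁹ C)·(0, -3.78×10⁴, 3.46×10⁴) = (0, -1.21×10⁻¹⁴, 1.11×10⁻¹⁴) N.
|a| = |F|/m = 1.641×10⁻¹⁴/9.8×10⁻²⁶ ≈ 1.67×10¹¹ m/s².

|a| ≈ 1.67×10¹¹ m/s²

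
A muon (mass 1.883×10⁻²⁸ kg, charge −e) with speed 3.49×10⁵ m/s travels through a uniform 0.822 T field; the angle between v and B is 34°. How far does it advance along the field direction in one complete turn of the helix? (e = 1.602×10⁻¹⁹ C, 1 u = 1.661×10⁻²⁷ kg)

p ≈ 2.60×10⁻³ m

v∥ = v cosθ = 3.49×10⁵·cos34° ≈ 2.893×10⁵ m/s.
T = 2πm/(|q|B) = 2π(1.883×10⁻²⁸)/((1.602×10⁻¹⁹)(0.822)) ≈ 8.985×10⁻⁹ s.
pitch = v∥ T = (2.893×10⁵)(8.985×10⁻⁹) ≈ 2.60×10⁻³ m.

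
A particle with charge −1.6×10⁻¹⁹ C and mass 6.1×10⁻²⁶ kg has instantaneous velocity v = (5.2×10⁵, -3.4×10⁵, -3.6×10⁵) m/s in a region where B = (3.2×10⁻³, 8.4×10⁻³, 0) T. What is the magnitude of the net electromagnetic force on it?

v×B = (3020, -1150, 5460) N/C.
F = q v×B = (−1.6×10⁻¹⁹ C)·(3020, -1150, 5460) = (-4.84×10⁻¹⁶, 1.84×10⁻¹⁶, -8.73×10⁻¹⁶) N.
|F| = 1.01×10⁻¹⁵ N.

|F| ≈ 1.01×10⁻¹⁵ N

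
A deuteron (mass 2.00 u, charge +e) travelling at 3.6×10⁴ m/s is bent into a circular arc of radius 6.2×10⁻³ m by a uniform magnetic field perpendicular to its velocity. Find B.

B ≈ 0.12 T

From |q|vB = mv²/r, B = mv/(|q|r).
B = (3.322×10⁻²⁷)(3.6×10⁴)/((1.602×10⁻¹⁹)(6.2×10⁻³)) ≈ 0.12 T.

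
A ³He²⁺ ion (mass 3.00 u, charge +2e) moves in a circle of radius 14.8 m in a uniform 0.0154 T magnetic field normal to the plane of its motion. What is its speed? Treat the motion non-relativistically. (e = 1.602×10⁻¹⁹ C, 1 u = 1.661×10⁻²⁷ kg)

v ≈ 1.47×10⁷ m/s

From |q|vB = mv²/r, v = |q|Br/m.
v = (3.204×10⁻¹⁹)(0.0154)(14.8)/4.983×10⁻²⁷ ≈ 1.47×10⁷ m/s.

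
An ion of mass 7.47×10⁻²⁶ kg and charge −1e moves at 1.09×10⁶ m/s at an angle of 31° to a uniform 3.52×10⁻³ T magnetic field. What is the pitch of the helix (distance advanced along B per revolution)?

p ≈ 778 m

v∥ = v cosθ = 1.09×10⁶·cos31° ≈ 9.343×10⁵ m/s.
T = 2πm/(|q|B) = 2π(7.47×10⁻²⁶)/((1.602×10⁻¹⁹)(3.52×10⁻³)) ≈ 8.323×10⁻⁴ s.
pitch = v∥ T = (9.343×10⁵)(8.323×10⁻⁴) ≈ 778 m.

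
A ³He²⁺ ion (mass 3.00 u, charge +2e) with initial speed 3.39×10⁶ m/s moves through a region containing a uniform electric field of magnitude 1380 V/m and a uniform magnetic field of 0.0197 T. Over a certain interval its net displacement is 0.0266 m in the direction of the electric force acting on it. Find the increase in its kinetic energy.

The magnetic force is always ⟂ v and does no work; only the electric force changes KE.
ΔKE = F_E · d = |q|E d = (3.204×10⁻¹⁹)(1380)(0.0266) ≈ 1.18×10⁻¹⁷ J.

ΔKE ≈ 1.18×10⁻¹⁷ J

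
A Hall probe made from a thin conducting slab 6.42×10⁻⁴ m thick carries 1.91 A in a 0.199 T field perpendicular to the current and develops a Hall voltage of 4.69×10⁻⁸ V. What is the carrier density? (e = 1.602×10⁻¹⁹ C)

From V_H = IB/(n e t), n = IB/(V_H e t).
n = (1.91)(0.199)/((4.69×10⁻⁸)(1.602×10⁻¹⁹)(6.42×10⁻⁴)) ≈ 7.88×10²⁸ m⁻³.

n ≈ 7.88×10²⁸ m⁻³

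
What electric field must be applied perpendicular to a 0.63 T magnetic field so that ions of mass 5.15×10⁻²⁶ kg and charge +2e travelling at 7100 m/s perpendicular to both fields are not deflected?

E = 4500 V/m

For straight-line motion qE = qvB, so E = vB.
E = 7100 × 0.63 = 4500 V/m.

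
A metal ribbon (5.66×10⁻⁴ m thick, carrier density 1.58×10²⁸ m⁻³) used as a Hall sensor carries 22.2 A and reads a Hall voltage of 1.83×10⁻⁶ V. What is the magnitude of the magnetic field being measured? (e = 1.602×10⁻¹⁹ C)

From V_H = IB/(n e t), B = V_H n e t / I.
B = (1.83×10⁻⁶)(1.58×10²⁸)(1.602×10⁻¹⁹)(5.66×10⁻⁴)/22.2 ≈ 0.118 T.

B ≈ 0.118 T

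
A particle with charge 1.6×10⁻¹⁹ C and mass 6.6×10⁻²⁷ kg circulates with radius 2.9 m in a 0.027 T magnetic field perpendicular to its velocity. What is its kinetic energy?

v = |q|Br/m, then KE = ½mv² = (qBr)²/(2m).
v = (1.6×10⁻¹⁹)(0.027)(2.9)/6.6×10⁻²⁷ ≈ 1.898×10⁶ m/s.
KE = ½(6.6×10⁻²⁷)(1.898×10⁶)² ≈ 1.2×10⁻¹⁴ J = 7.4×10⁴ eV.

KE ≈ 7.4×10⁴ eV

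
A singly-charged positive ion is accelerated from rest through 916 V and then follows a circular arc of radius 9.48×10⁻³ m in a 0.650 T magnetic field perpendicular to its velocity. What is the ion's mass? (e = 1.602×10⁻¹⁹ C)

m ≈ 3.32×10⁻²⁷ kg

Combine |q|V = ½mv² and r = mv/(|q|B): eliminate v to get m = qB²r²/(2V).
m = (1.602×10⁻¹⁹)(0.650)²(9.48×10⁻³)²/(2·916) ≈ 3.32×10⁻²⁷ kg.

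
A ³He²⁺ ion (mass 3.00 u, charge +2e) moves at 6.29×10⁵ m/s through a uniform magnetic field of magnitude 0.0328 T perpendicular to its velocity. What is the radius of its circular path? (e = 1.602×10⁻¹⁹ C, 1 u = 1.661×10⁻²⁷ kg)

r ≈ 0.298 m

The magnetic force provides the centripetal force: |q|vB = mv²/r.
r = mv/(|q|B) = (4.983×10⁻²⁷)(6.29×10⁵)/((3.204×10⁻¹⁹)(0.0328)) ≈ 0.298 m.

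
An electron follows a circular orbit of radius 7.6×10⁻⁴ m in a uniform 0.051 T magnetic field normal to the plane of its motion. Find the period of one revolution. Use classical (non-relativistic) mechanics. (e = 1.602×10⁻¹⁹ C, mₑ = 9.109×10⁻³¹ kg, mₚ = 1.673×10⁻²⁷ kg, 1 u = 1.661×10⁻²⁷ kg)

The cyclotron period depends only on m, q, B: T = 2πm/(|q|B).
T = 2π(9.109×10⁻³¹)/((1.602×10⁻¹⁹)(0.051)) ≈ 7.0×10⁻¹⁰ s.

T ≈ 7.0×10⁻¹⁰ s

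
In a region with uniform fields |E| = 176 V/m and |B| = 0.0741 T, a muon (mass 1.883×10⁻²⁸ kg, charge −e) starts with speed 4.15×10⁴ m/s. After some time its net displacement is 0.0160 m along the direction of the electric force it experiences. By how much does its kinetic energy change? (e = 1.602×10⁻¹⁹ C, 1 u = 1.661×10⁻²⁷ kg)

The magnetic force is always ⟂ v and does no work; only the electric force changes KE.
ΔKE = F_E · d = |q|E d = (1.602×10⁻¹⁹)(176)(0.0160) ≈ 4.51×10⁻¹⁹ J.

ΔKE ≈ 4.51×10⁻¹⁹ J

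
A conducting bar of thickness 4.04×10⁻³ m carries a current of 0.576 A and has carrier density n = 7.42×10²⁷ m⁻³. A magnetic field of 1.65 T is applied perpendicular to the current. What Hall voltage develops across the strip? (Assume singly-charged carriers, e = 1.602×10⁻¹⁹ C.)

V_H ≈ 1.98×10⁻⁷ V

V_H = IB/(n e t).
V_H = (0.576)(1.65)/((7.42×10²⁷)(1.602×10⁻¹⁹)(4.04×10⁻³)) ≈ 1.98×10⁻⁷ V.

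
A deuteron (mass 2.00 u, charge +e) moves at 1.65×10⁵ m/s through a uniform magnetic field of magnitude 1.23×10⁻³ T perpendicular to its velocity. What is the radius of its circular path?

The magnetic force provides the centripetal force: |q|vB = mv²/r.
r = mv/(|q|B) = (3.322×10⁻²⁷)(1.65×10⁵)/((1.602×10⁻¹⁹)(1.23×10⁻³)) ≈ 2.78 m.

r ≈ 2.78 m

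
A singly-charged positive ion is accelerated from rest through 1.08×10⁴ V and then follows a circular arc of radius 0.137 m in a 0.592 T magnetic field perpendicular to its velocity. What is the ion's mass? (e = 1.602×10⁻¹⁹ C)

m ≈ 4.88×10⁻²⁶ kg

Combine |q|V = ½mv² and r = mv/(|q|B): eliminate v to get m = qB²r²/(2V).
m = (1.602×10⁻¹⁹)(0.592)²(0.137)²/(2·1.08×10⁴) ≈ 4.88×10⁻²⁶ kg.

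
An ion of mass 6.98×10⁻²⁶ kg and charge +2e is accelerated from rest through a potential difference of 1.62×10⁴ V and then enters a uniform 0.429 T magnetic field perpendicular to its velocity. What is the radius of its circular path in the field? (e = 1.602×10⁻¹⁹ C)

r ≈ 0.196 m

Acceleration: |q|V = ½mv² ⇒ v = √(2|q|V/m) = √(2·3.204×10⁻¹⁹·1.62×10⁴/6.98×10⁻²⁶) ≈ 3.856×10⁵ m/s.
In the field: r = mv/(|q|B) = (6.98×10⁻²⁶)(3.856×10⁵)/((3.204×10⁻¹⁹)(0.429)) ≈ 0.196 m.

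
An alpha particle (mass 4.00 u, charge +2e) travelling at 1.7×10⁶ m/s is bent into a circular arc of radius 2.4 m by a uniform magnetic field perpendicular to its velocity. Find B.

From |q|vB = mv²/r, B = mv/(|q|r).
B = (6.644×10⁻²⁷)(1.7×10⁶)/((3.204×10⁻¹⁹)(2.4)) ≈ 0.015 T.

B ≈ 0.015 T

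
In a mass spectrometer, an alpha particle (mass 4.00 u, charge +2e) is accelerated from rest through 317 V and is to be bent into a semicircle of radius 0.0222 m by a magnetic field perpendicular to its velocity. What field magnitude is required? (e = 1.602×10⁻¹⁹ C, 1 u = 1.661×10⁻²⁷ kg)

v = √(2|q|V/m) = √(2·3.204×10⁻¹⁹·317/6.644×10⁻²⁷) ≈ 1.749×10⁵ m/s.
B = mv/(|q|r) = (6.644×10⁻²⁷)(1.749×10⁵)/((3.204×10⁻¹⁹)(0.0222)) ≈ 0.163 T.

B ≈ 0.163 T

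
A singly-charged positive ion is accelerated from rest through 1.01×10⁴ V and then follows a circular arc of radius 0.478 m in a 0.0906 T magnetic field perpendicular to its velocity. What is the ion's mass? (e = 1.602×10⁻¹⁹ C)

m ≈ 1.49×10⁻²⁶ kg

Combine |q|V = ½mv² and r = mv/(|q|B): eliminate v to get m = qB²r²/(2V).
m = (1.602×10⁻¹⁹)(0.0906)²(0.478)²/(2·1.01×10⁴) ≈ 1.49×10⁻²⁶ kg.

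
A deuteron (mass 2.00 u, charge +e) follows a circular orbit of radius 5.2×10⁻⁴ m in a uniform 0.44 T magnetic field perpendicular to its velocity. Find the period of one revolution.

T ≈ 3.0×10⁻⁷ s

The cyclotron period depends only on m, q, B: T = 2πm/(|q|B).
T = 2π(3.322×10⁻²⁷)/((1.602×10⁻¹⁹)(0.44)) ≈ 3.0×10⁻⁷ s.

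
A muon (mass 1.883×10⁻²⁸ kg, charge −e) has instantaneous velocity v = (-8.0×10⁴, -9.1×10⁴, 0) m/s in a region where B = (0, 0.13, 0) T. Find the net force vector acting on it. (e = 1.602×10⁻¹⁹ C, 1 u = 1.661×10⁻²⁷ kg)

v×B = (0, 0, -1.04×10⁴) N/C.
F = q v×B = (−1.602×10⁻¹⁹ C)·(0, 0, -1.04×10⁴) = (0, 0, 1.67×10⁻¹⁵) N.

F ≈ (0, 0, 1.67×10⁻¹⁵) N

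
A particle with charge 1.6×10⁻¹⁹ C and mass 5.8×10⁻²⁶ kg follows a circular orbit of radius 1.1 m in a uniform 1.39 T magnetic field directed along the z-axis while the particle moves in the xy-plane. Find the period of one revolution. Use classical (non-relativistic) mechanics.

T ≈ 1.64×10⁻⁶ s

The cyclotron period depends only on m, q, B: T = 2πm/(|q|B).
T = 2π(5.8×10⁻²⁶)/((1.6×10⁻¹⁹)(1.39)) ≈ 1.64×10⁻⁶ s.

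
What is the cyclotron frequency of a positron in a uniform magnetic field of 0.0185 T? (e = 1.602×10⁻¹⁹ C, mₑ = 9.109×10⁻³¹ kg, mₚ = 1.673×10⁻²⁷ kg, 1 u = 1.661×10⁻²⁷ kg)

f ≈ 5.18×10⁸ Hz

f = |q|B/(2πm).
f = (1.602×10⁻¹⁹)(0.0185)/(2π·9.109×10⁻³¹) ≈ 5.18×10⁸ Hz.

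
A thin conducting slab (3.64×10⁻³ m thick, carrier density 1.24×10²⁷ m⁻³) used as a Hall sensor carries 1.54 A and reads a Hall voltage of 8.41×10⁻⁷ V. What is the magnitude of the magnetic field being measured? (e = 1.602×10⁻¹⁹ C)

B ≈ 0.395 T

From V_H = IB/(n e t), B = V_H n e t / I.
B = (8.41×10⁻⁷)(1.24×10²⁷)(1.602×10⁻¹⁹)(3.64×10⁻³)/1.54 ≈ 0.395 T.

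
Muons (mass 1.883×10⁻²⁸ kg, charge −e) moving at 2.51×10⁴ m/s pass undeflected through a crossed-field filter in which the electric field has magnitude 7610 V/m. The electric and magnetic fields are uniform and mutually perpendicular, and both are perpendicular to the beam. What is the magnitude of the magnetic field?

B = 0.303 T

Balance of forces in the selector: qE = qvB ⇒ B = E/v.
B = 7610/2.51×10⁴ = 0.303 T.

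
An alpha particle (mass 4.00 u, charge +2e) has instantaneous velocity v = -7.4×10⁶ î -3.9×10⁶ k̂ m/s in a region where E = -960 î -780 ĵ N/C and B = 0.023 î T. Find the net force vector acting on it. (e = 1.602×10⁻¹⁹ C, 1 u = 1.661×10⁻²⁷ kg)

F ≈ (-3.08×10⁻¹⁶, -2.90×10⁻¹⁴, 0) N

v×B = (0, -8.97×10⁴, 0) N/C.
E + v×B = (-960, -9.05×10⁴, 0) N/C.
F = q(E + v×B) = (3.204×10⁻¹⁹ C)·(-960, -9.05×10⁴, 0) = (-3.08×10⁻¹⁶, -2.90×10⁻¹⁴, 0) N.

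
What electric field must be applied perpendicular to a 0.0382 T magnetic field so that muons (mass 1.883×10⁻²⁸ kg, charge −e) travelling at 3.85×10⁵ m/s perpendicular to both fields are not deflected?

For straight-line motion qE = qvB, so E = vB.
E = 3.85×10⁵ × 0.0382 = 1.47×10⁴ V/m.

E = 1.47×10⁴ V/m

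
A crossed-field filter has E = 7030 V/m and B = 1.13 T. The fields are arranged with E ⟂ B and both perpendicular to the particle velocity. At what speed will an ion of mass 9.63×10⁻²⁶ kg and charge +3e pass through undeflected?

Zero net Lorentz force requires |qE| = |q v×B|, i.e. E = vB.
v = E/B = 7030/1.13 = 6220 m/s.

v = 6220 m/s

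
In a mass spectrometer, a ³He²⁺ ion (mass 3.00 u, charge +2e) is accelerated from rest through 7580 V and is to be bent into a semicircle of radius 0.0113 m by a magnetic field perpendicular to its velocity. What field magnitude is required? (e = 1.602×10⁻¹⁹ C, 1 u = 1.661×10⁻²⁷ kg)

B ≈ 1.36 T

v = √(2|q|V/m) = √(2·3.204×10⁻¹⁹·7580/4.983×10⁻²⁷) ≈ 9.873×10⁵ m/s.
B = mv/(|q|r) = (4.983×10⁻²⁷)(9.873×10⁵)/((3.204×10⁻¹⁹)(0.0113)) ≈ 1.36 T.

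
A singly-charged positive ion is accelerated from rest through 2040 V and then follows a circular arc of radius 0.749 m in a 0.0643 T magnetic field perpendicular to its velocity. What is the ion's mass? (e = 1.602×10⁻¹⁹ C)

m ≈ 9.11×10⁻²⁶ kg

Combine |q|V = ½mv² and r = mv/(|q|B): eliminate v to get m = qB²r²/(2V).
m = (1.602×10⁻¹⁹)(0.0643)²(0.749)²/(2·2040) ≈ 9.11×10⁻²⁶ kg.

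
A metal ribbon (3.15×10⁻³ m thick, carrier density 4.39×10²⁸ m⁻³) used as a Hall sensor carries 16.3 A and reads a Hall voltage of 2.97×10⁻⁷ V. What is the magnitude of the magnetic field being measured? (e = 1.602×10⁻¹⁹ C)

From V_H = IB/(n e t), B = V_H n e t / I.
B = (2.97×10⁻⁷)(4.39×10²⁸)(1.602×10⁻¹⁹)(3.15×10⁻³)/16.3 ≈ 0.404 T.

B ≈ 0.404 T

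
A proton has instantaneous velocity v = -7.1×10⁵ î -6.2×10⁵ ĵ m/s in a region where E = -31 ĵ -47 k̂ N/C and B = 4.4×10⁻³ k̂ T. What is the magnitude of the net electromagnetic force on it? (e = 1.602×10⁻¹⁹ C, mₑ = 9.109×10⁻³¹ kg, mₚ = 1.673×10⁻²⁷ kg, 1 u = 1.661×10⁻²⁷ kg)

|F| ≈ 6.61×10⁻¹⁶ N

v×B = (-2730, 3120, 0) N/C.
E + v×B = (-2730, 3090, -47.0) N/C.
F = q(E + v×B) = (1.602×10⁻¹⁹ C)·(-2730, 3090, -47.0) = (-4.37×10⁻¹⁶, 4.95×10⁻¹⁶, -7.53×10⁻¹⁸) N.
|F| = 6.61×10⁻¹⁶ N.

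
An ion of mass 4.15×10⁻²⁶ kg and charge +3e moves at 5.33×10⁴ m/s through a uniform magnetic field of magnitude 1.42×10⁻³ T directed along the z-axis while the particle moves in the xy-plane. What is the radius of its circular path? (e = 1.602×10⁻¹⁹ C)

r ≈ 3.24 m

The magnetic force provides the centripetal force: |q|vB = mv²/r.
r = mv/(|q|B) = (4.15×10⁻²⁶)(5.33×10⁴)/((4.806×10⁻¹⁹)(1.42×10⁻³)) ≈ 3.24 m.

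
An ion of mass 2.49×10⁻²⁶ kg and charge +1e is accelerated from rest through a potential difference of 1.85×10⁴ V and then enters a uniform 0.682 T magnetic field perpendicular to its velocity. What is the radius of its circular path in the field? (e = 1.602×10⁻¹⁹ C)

Acceleration: |q|V = ½mv² ⇒ v = √(2|q|V/m) = √(2·1.602×10⁻¹⁹·1.85×10⁴/2.49×10⁻²⁶) ≈ 4.879×10⁵ m/s.
In the field: r = mv/(|q|B) = (2.49×10⁻²⁶)(4.879×10⁵)/((1.602×10⁻¹⁹)(0.682)) ≈ 0.111 m.

r ≈ 0.111 m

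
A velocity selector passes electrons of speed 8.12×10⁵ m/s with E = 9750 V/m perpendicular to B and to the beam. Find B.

B = 0.0120 T

Balance of forces in the selector: qE = qvB ⇒ B = E/v.
B = 9750/8.12×10⁵ = 0.0120 T.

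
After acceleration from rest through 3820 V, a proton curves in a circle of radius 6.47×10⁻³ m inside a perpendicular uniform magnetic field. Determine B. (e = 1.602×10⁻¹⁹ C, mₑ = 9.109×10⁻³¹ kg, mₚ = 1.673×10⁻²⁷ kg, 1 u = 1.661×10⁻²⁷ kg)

v = √(2|q|V/m) = √(2·1.602×10⁻¹⁹·3820/1.673×10⁻²⁷) ≈ 8.553×10⁵ m/s.
B = mv/(|q|r) = (1.673×10⁻²⁷)(8.553×10⁵)/((1.602×10⁻¹⁹)(6.47×10⁻³)) ≈ 1.38 T.

B ≈ 1.38 T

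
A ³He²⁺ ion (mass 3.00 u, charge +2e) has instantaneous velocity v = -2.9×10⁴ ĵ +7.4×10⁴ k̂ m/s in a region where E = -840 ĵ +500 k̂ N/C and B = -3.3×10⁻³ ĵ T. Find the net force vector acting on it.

F ≈ (7.82×10⁻¹⁷, -2.69×10⁻¹⁶, 1.60×10⁻¹⁶) N

v×B = (244, 0, 0) N/C.
E + v×B = (244, -840, 500) N/C.
F = q(E + v×B) = (3.204×10⁻¹⁹ C)·(244, -840, 500) = (7.82×10⁻¹⁷, -2.69×10⁻¹⁶, 1.60×10⁻¹⁶) N.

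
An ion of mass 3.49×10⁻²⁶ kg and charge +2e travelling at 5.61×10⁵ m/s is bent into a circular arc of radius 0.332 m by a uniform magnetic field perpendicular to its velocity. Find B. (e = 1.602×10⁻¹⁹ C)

B ≈ 0.184 T

From |q|vB = mv²/r, B = mv/(|q|r).
B = (3.49×10⁻²⁶)(5.61×10⁵)/((3.204×10⁻¹⁹)(0.332)) ≈ 0.184 T.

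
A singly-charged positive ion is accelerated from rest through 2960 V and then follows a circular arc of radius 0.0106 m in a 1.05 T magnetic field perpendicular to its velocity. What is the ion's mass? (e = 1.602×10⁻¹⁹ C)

m ≈ 3.35×10⁻²⁷ kg

Combine |q|V = ½mv² and r = mv/(|q|B): eliminate v to get m = qB²r²/(2V).
m = (1.602×10⁻¹⁹)(1.05)²(0.0106)²/(2·2960) ≈ 3.35×10⁻²⁷ kg.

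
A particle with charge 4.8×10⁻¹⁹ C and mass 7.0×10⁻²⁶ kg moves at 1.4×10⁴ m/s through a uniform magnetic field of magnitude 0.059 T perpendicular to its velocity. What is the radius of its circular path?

The magnetic force provides the centripetal force: |q|vB = mv²/r.
r = mv/(|q|B) = (7.0×10⁻²⁶)(1.4×10⁴)/((4.8×10⁻¹⁹)(0.059)) ≈ 0.035 m.

r ≈ 0.035 m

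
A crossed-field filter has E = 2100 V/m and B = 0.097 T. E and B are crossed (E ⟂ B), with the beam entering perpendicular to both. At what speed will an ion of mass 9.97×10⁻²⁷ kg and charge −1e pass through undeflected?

Zero net Lorentz force requires |qE| = |q v×B|, i.e. E = vB.
v = E/B = 2100/0.097 = 2.2×10⁴ m/s.

v = 2.2×10⁴ m/s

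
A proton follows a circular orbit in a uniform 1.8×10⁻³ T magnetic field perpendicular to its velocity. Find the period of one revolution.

T ≈ 3.6×10⁻⁵ s

The cyclotron period depends only on m, q, B: T = 2πm/(|q|B).
T = 2π(1.673×10⁻²⁷)/((1.602×10⁻¹⁹)(1.8×10⁻³)) ≈ 3.6×10⁻⁵ s.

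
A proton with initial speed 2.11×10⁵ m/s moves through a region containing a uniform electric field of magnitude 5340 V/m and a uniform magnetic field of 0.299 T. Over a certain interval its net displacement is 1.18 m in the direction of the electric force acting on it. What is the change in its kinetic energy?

ΔKE ≈ 1.01×10⁻¹⁵ J

The magnetic force is always ⟂ v and does no work; only the electric force changes KE.
ΔKE = F_E · d = |q|E d = (1.602×10⁻¹⁹)(5340)(1.18) ≈ 1.01×10⁻¹⁵ J.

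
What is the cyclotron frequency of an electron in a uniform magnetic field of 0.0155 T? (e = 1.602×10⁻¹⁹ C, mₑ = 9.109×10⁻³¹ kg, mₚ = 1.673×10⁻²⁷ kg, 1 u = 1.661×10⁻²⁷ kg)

f = |q|B/(2πm).
f = (1.602×10⁻¹⁹)(0.0155)/(2π·9.109×10⁻³¹) ≈ 4.34×10⁸ Hz.

f ≈ 4.34×10⁸ Hz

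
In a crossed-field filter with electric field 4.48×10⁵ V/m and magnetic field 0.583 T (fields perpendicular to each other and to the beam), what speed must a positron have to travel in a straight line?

v = 7.68×10⁵ m/s

Straight-line motion ⇒ electric and magnetic forces cancel, so E = vB.
v = E/B = 4.48×10⁵/0.583 = 7.68×10⁵ m/s.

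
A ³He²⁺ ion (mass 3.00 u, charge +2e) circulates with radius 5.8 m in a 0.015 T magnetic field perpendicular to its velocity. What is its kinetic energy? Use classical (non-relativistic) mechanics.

v = |q|Br/m, then KE = ½mv² = (qBr)²/(2m).
v = (3.204×10⁻¹⁹)(0.015)(5.8)/4.983×10⁻²⁷ ≈ 5.594×10⁶ m/s.
KE = ½(4.983×10⁻²⁷)(5.594×10⁶)² ≈ 7.8×10⁻¹⁴ J = 4.9×10⁵ eV.

KE ≈ 4.9×10⁵ eV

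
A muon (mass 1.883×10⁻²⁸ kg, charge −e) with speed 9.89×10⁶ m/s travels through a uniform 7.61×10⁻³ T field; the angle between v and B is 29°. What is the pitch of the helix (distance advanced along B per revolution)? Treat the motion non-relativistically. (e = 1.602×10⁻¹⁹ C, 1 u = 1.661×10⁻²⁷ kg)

v∥ = v cosθ = 9.89×10⁶·cos29° ≈ 8.650×10⁶ m/s.
T = 2πm/(|q|B) = 2π(1.883×10⁻²⁸)/((1.602×10⁻¹⁹)(7.61×10⁻³)) ≈ 9.705×10⁻⁷ s.
pitch = v∥ T = (8.650×10⁶)(9.705×10⁻⁷) ≈ 8.39 m.

p ≈ 8.39 m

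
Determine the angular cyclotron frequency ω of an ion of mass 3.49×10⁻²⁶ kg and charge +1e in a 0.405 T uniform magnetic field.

ω = |q|B/m.
ω = (1.602×10⁻¹⁹)(0.405)/3.49×10⁻²⁶ ≈ 1.86×10⁶ rad/s.

ω ≈ 1.86×10⁶ rad/s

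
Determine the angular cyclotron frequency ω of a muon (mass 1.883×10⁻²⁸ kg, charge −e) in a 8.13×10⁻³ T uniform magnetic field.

ω = |q|B/m.
ω = (1.602×10⁻¹⁹)(8.13×10⁻³)/1.883×10⁻²⁸ ≈ 6.92×10⁶ rad/s.

ω ≈ 6.92×10⁶ rad/s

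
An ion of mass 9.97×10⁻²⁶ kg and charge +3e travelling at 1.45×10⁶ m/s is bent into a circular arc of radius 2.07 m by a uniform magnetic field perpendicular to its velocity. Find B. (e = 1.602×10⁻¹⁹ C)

From |q|vB = mv²/r, B = mv/(|q|r).
B = (9.97×10⁻²⁶)(1.45×10⁶)/((4.806×10⁻¹⁹)(2.07)) ≈ 0.145 T.

B ≈ 0.145 T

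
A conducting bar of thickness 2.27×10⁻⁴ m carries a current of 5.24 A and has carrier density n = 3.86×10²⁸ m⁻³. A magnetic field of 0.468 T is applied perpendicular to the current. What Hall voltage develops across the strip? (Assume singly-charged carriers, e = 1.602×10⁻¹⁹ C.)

V_H ≈ 1.75×10⁻⁶ V

V_H = IB/(n e t).
V_H = (5.24)(0.468)/((3.86×10²⁸)(1.602×10⁻¹⁹)(2.27×10⁻⁴)) ≈ 1.75×10⁻⁶ V.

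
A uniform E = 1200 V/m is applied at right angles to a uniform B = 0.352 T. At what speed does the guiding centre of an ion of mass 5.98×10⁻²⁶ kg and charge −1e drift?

v_d ≈ 3410 m/s

In crossed fields the guiding centre drifts at v_d = |E×B|/B² = E/B, independent of charge and mass.
v_d = 1200/0.352 = 3410 m/s.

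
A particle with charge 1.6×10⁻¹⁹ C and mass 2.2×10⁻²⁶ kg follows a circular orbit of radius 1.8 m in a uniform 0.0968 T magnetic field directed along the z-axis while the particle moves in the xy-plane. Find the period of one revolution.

T ≈ 8.92×10⁻⁶ s

The cyclotron period depends only on m, q, B: T = 2πm/(|q|B).
T = 2π(2.2×10⁻²⁶)/((1.6×10⁻¹⁹)(0.0968)) ≈ 8.92×10⁻⁶ s.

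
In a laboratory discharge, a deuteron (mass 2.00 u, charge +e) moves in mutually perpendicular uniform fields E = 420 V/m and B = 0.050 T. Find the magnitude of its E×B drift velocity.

The steady drift has the magnetic force balancing the electric force, so v_d = E/B.
v_d = 420/0.050 = 8400 m/s.

v_d ≈ 8400 m/s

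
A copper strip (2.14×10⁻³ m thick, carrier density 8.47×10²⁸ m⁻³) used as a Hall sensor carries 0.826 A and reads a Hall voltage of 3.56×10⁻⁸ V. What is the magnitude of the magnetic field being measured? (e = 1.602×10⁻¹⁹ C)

From V_H = IB/(n e t), B = V_H n e t / I.
B = (3.56×10⁻⁸)(8.47×10²⁸)(1.602×10⁻¹⁹)(2.14×10⁻³)/0.826 ≈ 1.25 T.

B ≈ 1.25 T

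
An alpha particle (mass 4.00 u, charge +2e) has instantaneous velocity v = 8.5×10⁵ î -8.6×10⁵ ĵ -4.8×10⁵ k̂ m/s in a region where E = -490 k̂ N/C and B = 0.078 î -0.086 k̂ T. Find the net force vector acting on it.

v×B = (7.40×10⁴, 3.57×10⁴, 6.71×10⁴) N/C.
E + v×B = (7.40×10⁴, 3.57×10⁴, 6.66×10⁴) N/C.
F = q(E + v×B) = (3.204×10⁻¹⁹ C)·(7.40×10⁴, 3.57×10⁴, 6.66×10⁴) = (2.37×10⁻¹⁴, 1.14×10⁻¹⁴, 2.13×10⁻¹⁴) N.

F ≈ (2.37×10⁻¹⁴, 1.14×10⁻¹⁴, 2.13×10⁻¹⁴) N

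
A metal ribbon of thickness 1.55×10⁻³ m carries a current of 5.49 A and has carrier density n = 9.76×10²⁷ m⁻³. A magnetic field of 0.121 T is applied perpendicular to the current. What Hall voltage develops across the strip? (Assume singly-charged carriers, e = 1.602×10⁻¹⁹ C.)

V_H = IB/(n e t).
V_H = (5.49)(0.121)/((9.76×10²⁷)(1.602×10⁻¹⁹)(1.55×10⁻³)) ≈ 2.74×10⁻⁷ V.

V_H ≈ 2.74×10⁻⁷ V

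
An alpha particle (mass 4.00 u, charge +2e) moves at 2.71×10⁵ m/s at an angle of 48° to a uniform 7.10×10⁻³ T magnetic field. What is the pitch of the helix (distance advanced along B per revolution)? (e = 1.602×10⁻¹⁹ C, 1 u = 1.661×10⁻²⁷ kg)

p ≈ 3.33 m

v∥ = v cosθ = 2.71×10⁵·cos48° ≈ 1.813×10⁵ m/s.
T = 2πm/(|q|B) = 2π(6.644×10⁻²⁷)/((3.204×10⁻¹⁹)(7.10×10⁻³)) ≈ 1.835×10⁻⁵ s.
pitch = v∥ T = (1.813×10⁵)(1.835×10⁻⁵) ≈ 3.33 m.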